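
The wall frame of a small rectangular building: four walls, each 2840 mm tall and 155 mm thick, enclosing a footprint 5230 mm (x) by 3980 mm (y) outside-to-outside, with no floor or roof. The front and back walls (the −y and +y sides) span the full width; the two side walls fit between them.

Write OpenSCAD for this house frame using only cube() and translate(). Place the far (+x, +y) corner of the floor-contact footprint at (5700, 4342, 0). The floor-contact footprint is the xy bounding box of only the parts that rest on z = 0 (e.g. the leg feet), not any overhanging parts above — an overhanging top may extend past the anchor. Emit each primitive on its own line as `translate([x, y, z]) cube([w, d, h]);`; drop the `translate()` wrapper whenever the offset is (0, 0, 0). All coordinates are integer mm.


translate([470, 362, 0]) cube([5230, 155, 2840]);
translate([470, 4187, 0]) cube([5230, 155, 2840]);
translate([470, 517, 0]) cube([155, 3670, 2840]);
translate([5545, 517, 0]) cube([155, 3670, 2840]);


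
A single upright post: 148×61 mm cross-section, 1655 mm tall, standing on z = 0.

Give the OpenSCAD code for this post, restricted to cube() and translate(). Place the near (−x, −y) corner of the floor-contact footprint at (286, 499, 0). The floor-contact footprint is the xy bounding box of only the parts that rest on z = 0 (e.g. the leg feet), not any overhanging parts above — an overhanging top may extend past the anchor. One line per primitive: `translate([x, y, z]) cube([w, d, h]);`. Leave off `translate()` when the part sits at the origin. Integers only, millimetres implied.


translate([286, 499, 0]) cube([148, 61, 1655]);


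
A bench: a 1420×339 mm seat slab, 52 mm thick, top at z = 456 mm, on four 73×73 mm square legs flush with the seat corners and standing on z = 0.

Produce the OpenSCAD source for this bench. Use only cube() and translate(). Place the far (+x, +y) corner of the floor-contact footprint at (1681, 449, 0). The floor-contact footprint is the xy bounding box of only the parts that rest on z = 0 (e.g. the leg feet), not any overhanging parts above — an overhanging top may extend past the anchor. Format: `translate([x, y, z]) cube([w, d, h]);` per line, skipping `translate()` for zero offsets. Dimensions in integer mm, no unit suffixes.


// leg_h = 456 − 52 = 404
translate([261, 110, 404]) cube([1420, 339, 52]);
translate([261, 110, 0]) cube([73, 73, 404]);
translate([261, 376, 0]) cube([73, 73, 404]);
translate([1608, 110, 0]) cube([73, 73, 404]);
translate([1608, 376, 0]) cube([73, 73, 404]);


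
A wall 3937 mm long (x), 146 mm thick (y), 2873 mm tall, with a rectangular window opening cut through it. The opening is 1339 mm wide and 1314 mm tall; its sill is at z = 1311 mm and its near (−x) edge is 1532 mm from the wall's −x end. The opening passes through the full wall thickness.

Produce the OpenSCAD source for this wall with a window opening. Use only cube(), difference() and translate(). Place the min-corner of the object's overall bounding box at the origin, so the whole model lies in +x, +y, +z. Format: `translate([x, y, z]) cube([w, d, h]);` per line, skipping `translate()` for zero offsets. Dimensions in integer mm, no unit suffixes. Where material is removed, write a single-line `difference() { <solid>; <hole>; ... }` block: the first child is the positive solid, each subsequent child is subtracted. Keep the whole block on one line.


difference() { cube([3937, 146, 2873]); translate([1532, 0, 1311]) cube([1339, 146, 1314]); }


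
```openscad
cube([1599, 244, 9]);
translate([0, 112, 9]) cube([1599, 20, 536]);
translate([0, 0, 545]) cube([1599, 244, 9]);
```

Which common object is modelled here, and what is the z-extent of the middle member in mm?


An I-beam. The web height is 536 mm.

Two wide flanges with a thin centred web — an I-beam. Overall 554 mm minus two 9 mm flanges gives a web of 554 − 2·9 = 536 mm.


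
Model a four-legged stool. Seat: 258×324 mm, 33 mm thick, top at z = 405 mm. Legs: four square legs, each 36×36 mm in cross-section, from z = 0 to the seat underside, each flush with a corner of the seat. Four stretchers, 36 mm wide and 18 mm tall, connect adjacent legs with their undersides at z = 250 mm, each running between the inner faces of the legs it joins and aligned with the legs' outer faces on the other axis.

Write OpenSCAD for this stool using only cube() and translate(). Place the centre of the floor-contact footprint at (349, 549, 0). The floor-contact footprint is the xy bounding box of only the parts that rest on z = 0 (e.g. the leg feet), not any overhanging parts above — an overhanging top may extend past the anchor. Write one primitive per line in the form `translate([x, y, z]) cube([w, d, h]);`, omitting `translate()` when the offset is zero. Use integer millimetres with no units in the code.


translate([220, 387, 372]) cube([258, 324, 33]);
translate([220, 387, 0]) cube([36, 36, 372]);
translate([442, 387, 0]) cube([36, 36, 372]);
translate([220, 675, 0]) cube([36, 36, 372]);
translate([442, 675, 0]) cube([36, 36, 372]);
translate([256, 387, 250]) cube([186, 36, 18]);
translate([256, 675, 250]) cube([186, 36, 18]);
translate([220, 423, 250]) cube([36, 252, 18]);
translate([442, 423, 250]) cube([36, 252, 18]);


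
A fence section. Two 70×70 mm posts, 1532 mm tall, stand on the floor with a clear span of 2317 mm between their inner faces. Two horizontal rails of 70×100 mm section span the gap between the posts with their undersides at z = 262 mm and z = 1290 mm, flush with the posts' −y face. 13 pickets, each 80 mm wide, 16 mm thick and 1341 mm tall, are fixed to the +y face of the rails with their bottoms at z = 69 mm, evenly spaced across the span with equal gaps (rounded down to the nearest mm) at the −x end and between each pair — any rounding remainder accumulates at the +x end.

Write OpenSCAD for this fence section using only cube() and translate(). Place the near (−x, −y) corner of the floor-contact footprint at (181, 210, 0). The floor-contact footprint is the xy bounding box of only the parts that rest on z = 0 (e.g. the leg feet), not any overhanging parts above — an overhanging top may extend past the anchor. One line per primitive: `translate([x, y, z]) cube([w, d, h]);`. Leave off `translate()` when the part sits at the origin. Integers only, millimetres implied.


translate([181, 210, 0]) cube([70, 70, 1532]);
translate([2568, 210, 0]) cube([70, 70, 1532]);
translate([251, 210, 262]) cube([2317, 70, 100]);
translate([251, 210, 1290]) cube([2317, 70, 100]);
translate([342, 280, 69]) cube([80, 16, 1341]);
translate([513, 280, 69]) cube([80, 16, 1341]);
translate([684, 280, 69]) cube([80, 16, 1341]);
translate([855, 280, 69]) cube([80, 16, 1341]);
translate([1026, 280, 69]) cube([80, 16, 1341]);
translate([1197, 280, 69]) cube([80, 16, 1341]);
translate([1368, 280, 69]) cube([80, 16, 1341]);
translate([1539, 280, 69]) cube([80, 16, 1341]);
translate([1710, 280, 69]) cube([80, 16, 1341]);
translate([1881, 280, 69]) cube([80, 16, 1341]);
translate([2052, 280, 69]) cube([80, 16, 1341]);
translate([2223, 280, 69]) cube([80, 16, 1341]);
translate([2394, 280, 69]) cube([80, 16, 1341]);


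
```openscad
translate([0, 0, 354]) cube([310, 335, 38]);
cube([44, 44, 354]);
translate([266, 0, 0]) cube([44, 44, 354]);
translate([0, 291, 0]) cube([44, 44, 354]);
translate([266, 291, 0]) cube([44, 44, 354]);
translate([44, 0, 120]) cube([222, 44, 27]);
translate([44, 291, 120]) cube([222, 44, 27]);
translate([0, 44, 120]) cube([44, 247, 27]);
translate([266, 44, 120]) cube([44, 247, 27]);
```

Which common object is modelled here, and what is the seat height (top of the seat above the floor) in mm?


A stool. The seat height is 392 mm.

A 310×335×38 slab at z = 354 on four corner posts — a stool. The seat top is 354 + 38 = 392 mm.


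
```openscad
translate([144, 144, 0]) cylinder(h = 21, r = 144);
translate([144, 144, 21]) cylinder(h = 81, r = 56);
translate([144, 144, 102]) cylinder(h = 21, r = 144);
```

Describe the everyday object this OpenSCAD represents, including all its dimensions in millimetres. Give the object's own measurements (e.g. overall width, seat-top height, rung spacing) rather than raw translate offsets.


A spool: two coaxial disc flanges of radius 144 mm and thickness 21 mm, joined by a core cylinder of radius 56 mm and height 81 mm. The lower flange rests on z = 0 and the three cylinders share a vertical axis.


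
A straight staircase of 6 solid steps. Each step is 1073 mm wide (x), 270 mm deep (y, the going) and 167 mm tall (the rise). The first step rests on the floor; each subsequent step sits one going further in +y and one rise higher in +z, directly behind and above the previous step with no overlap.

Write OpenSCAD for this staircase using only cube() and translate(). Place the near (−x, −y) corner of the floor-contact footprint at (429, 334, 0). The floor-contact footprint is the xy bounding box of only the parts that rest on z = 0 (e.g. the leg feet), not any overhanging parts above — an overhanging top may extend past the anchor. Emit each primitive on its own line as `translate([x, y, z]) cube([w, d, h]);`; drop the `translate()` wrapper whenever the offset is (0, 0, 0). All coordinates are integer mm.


translate([429, 334, 0]) cube([1073, 270, 167]);
translate([429, 604, 167]) cube([1073, 270, 167]);
translate([429, 874, 334]) cube([1073, 270, 167]);
translate([429, 1144, 501]) cube([1073, 270, 167]);
translate([429, 1414, 668]) cube([1073, 270, 167]);
translate([429, 1684, 835]) cube([1073, 270, 167]);


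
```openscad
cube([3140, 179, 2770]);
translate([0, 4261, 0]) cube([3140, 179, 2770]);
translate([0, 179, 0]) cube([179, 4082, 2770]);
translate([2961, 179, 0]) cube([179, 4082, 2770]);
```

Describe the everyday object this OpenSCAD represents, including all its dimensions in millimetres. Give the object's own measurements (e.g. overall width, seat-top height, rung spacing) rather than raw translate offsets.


The wall frame of a small rectangular building: four walls, each 2770 mm tall and 179 mm thick, enclosing a footprint 3140 mm (x) by 4440 mm (y) outside-to-outside, with no floor or roof. The front and back walls (the −y and +y sides) span the full width; the two side walls fit between them.


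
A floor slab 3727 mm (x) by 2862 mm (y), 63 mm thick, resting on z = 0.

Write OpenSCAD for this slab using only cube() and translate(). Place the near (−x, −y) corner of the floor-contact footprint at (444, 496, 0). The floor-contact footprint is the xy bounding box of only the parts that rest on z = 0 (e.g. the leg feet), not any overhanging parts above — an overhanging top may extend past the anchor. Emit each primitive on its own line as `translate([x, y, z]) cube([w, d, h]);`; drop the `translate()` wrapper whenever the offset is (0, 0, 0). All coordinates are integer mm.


translate([444, 496, 0]) cube([3727, 2862, 63]);


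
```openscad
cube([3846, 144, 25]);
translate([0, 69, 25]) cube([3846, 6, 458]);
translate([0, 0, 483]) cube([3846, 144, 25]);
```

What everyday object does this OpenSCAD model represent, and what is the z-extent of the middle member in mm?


An I-beam. The web height is 458 mm.

Two wide flanges with a thin centred web — an I-beam. Overall 508 mm minus two 25 mm flanges gives a web of 508 − 2·25 = 458 mm.


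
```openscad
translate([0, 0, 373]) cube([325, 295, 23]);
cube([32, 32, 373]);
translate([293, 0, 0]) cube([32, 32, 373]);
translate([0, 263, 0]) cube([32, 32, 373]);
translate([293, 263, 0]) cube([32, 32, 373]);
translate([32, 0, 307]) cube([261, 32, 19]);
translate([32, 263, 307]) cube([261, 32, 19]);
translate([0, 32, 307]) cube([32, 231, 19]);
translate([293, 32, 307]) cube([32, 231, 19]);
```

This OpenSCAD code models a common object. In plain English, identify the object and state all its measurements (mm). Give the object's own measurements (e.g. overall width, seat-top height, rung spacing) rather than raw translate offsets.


A simple wooden stool: a rectangular seat 325 mm (x) by 295 mm (y), 23 mm thick, top face at z = 396 mm, on four square legs, each 32×32 mm in cross-section. The legs rest on z = 0, each flush with a corner of the seat. Four stretchers, 32 mm wide and 19 mm tall, connect adjacent legs with their undersides at z = 307 mm, each running between the inner faces of the legs it joins and aligned with the legs' outer faces on the other axis.


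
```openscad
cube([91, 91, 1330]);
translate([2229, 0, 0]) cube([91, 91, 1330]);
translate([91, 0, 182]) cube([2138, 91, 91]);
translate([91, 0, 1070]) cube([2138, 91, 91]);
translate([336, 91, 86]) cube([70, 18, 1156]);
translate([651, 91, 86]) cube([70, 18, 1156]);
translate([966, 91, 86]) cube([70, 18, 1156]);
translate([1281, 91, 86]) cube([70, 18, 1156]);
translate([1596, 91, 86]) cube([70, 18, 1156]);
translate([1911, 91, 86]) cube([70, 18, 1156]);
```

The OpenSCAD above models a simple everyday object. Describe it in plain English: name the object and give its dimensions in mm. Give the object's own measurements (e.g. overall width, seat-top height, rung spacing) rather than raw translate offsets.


A fence section. Two 91×91 mm posts, 1330 mm tall, stand on the floor with a clear span of 2138 mm between their inner faces. Two horizontal rails of 91×91 mm section span the gap between the posts with their undersides at z = 182 mm and z = 1070 mm, flush with the posts' −y face. 6 pickets, each 70 mm wide, 18 mm thick and 1156 mm tall, are fixed to the +y face of the rails with their bottoms at z = 86 mm, spaced across the span with a 245 mm gap after the −x post and between neighbouring pickets, with 248 mm left before the +x post.


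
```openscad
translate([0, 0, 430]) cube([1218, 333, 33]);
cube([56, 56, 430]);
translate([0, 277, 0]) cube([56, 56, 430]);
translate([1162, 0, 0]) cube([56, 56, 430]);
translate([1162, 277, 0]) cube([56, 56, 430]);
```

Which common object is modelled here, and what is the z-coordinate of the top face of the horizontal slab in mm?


A bench. The seat-top height is 463 mm.

A long slab on four corner posts — a bench. The slab sits at z = 430 with thickness 33, so the top is 430 + 33 = 463 mm.


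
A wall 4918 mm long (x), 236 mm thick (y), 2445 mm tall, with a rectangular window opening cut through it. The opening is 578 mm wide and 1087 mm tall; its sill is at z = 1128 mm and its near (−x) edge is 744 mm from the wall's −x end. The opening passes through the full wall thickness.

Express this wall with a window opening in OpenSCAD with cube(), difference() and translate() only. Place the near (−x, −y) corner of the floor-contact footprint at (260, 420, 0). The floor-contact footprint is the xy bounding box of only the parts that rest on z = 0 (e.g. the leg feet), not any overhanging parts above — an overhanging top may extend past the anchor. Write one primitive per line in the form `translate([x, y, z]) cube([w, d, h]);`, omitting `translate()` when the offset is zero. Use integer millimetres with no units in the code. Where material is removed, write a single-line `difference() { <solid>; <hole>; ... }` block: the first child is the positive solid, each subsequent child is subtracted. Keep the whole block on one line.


difference() { translate([260, 420, 0]) cube([4918, 236, 2445]); translate([1004, 420, 1128]) cube([578, 236, 1087]); }


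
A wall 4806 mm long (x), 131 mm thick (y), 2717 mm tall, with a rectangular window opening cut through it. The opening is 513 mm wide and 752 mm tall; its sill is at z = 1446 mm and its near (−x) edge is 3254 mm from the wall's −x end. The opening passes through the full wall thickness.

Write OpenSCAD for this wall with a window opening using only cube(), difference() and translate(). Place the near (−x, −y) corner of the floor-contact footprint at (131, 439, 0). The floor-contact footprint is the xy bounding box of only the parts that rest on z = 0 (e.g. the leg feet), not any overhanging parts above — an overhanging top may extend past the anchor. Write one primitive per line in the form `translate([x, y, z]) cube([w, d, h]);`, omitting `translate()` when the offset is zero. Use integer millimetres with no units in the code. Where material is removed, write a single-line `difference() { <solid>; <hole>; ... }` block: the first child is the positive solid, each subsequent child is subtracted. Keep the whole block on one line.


difference() { translate([131, 439, 0]) cube([4806, 131, 2717]); translate([3385, 439, 1446]) cube([513, 131, 752]); }


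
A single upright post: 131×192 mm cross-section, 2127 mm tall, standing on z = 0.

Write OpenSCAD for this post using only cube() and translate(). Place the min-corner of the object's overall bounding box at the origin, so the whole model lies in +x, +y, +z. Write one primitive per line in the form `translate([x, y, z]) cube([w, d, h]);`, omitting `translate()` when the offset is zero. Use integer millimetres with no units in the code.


cube([131, 192, 2127]);


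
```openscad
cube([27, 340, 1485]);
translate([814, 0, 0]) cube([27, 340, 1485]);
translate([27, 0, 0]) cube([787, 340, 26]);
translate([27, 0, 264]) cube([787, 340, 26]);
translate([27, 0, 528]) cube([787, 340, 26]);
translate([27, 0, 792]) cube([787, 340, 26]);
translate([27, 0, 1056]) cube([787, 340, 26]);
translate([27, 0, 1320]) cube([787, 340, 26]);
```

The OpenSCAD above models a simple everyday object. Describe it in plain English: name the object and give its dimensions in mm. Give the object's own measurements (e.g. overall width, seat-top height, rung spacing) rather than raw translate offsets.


An open bookshelf. Two side panels, each 27 mm thick, 340 mm deep and 1485 mm tall, stand 841 mm apart (outside-to-outside). Between them sit 6 shelves, each 26 mm thick and 340 mm deep, spanning the full gap between the sides. The bottom shelf rests on the floor (its underside at z = 0) and the clear gap between one shelf's top and the next shelf's underside is 238 mm.


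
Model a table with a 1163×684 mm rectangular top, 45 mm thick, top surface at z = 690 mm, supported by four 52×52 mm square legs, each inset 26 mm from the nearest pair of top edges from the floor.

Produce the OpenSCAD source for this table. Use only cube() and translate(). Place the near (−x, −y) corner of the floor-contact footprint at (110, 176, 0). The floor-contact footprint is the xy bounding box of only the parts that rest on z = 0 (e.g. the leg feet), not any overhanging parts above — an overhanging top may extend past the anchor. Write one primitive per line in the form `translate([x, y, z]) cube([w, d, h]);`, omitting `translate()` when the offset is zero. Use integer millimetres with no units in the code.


// leg_h = 690 - 45 = 645
translate([84, 150, 645]) cube([1163, 684, 45]);
translate([110, 176, 0]) cube([52, 52, 645]);
translate([1169, 176, 0]) cube([52, 52, 645]);
translate([110, 756, 0]) cube([52, 52, 645]);
translate([1169, 756, 0]) cube([52, 52, 645]);


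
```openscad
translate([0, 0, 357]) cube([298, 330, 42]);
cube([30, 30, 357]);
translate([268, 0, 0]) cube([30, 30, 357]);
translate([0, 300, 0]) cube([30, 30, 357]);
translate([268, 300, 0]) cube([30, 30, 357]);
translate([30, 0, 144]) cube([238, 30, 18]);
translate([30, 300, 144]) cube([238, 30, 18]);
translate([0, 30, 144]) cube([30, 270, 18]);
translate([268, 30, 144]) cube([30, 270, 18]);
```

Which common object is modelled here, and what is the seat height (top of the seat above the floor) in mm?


A stool. The seat height is 399 mm.

A 298×330×42 slab at z = 357 on four corner posts — a stool. The seat top is 357 + 42 = 399 mm.


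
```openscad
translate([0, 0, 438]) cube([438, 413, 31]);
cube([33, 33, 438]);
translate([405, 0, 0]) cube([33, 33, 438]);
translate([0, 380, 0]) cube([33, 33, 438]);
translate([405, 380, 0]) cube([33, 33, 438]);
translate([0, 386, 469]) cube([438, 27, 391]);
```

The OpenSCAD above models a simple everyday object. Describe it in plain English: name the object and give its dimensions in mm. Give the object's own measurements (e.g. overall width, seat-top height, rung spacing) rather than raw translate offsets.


A chair. The seat is a 438×413×31 mm slab with its top at z = 469 mm, on four 33×33 mm corner legs (flush with the seat edges, standing on z = 0). A flat backrest 27 mm thick, 391 mm tall, spans the full seat width and rises from the seat top along its +y edge, rear face flush with the rear of the seat.


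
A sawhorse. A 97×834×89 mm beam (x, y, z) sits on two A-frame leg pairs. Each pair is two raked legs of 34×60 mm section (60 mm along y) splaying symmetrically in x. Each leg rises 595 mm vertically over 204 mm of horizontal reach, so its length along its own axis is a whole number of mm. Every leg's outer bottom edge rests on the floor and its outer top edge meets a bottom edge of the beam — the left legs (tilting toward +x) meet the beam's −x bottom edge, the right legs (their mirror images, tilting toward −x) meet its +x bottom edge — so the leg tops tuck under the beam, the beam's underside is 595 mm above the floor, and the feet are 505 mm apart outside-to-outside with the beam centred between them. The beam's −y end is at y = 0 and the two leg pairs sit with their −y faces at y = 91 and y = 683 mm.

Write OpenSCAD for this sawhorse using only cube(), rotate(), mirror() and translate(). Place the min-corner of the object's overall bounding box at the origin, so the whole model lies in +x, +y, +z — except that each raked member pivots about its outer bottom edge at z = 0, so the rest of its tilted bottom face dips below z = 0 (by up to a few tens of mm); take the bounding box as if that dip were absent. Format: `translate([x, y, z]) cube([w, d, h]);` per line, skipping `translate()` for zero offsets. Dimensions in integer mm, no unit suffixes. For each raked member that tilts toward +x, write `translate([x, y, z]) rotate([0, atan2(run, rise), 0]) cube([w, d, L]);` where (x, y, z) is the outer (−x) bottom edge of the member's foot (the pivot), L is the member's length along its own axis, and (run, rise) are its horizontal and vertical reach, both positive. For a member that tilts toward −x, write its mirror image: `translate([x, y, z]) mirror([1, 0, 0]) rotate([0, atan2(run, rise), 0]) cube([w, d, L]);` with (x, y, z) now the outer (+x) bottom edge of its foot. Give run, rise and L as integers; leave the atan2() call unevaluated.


translate([204, 0, 595]) cube([97, 834, 89]);
translate([0, 91, 0]) rotate([0, atan2(204, 595), 0]) cube([34, 60, 629]);
translate([505, 91, 0]) mirror([1, 0, 0]) rotate([0, atan2(204, 595), 0]) cube([34, 60, 629]);
translate([0, 683, 0]) rotate([0, atan2(204, 595), 0]) cube([34, 60, 629]);
translate([505, 683, 0]) mirror([1, 0, 0]) rotate([0, atan2(204, 595), 0]) cube([34, 60, 629]);


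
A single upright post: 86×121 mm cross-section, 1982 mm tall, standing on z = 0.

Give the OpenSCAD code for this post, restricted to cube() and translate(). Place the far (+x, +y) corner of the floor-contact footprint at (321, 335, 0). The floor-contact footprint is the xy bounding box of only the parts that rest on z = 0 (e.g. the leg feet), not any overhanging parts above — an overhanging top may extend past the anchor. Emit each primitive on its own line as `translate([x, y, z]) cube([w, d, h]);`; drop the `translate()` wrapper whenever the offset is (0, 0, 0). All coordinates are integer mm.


translate([235, 214, 0]) cube([86, 121, 1982]);


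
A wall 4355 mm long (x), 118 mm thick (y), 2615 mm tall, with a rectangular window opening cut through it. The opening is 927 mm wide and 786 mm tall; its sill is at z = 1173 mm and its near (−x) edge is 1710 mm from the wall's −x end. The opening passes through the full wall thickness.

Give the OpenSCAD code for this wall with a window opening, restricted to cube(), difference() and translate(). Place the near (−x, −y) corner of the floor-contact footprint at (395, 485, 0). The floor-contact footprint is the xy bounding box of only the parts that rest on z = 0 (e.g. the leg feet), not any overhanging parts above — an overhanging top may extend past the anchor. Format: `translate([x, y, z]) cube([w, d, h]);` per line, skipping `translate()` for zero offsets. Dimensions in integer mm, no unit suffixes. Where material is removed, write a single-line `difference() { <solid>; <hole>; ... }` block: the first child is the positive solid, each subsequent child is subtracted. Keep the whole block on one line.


difference() { translate([395, 485, 0]) cube([4355, 118, 2615]); translate([2105, 485, 1173]) cube([927, 118, 786]); }


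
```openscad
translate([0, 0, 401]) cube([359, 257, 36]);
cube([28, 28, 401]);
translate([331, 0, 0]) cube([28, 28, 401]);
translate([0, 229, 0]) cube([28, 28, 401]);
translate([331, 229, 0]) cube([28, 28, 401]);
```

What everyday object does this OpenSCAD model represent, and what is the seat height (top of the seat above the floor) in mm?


A stool. The seat height is 437 mm.

A 359×257×36 slab at z = 401 on four corner posts — a stool. The seat top is 401 + 36 = 437 mm.


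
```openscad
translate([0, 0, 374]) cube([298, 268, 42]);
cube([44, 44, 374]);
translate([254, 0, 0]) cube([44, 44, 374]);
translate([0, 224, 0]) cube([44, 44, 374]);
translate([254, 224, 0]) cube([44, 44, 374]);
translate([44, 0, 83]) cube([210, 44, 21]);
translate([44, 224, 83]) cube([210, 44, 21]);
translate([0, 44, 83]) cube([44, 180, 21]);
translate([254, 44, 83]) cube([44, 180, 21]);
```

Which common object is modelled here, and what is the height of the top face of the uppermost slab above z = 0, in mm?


A stool. The seat height is 416 mm.

A 298×268×42 slab at z = 374 on four corner posts — a stool. The seat top is 374 + 42 = 416 mm.


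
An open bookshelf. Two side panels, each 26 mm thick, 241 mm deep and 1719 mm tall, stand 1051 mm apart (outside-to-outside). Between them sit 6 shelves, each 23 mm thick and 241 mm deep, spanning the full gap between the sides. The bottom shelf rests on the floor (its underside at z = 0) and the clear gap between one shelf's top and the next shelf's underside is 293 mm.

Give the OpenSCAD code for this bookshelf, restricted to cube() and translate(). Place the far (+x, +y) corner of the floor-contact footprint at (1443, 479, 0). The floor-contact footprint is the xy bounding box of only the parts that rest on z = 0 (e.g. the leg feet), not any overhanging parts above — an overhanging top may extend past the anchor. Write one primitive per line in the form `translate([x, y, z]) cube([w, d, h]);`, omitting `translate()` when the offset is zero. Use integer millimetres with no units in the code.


translate([392, 238, 0]) cube([26, 241, 1719]);
translate([1417, 238, 0]) cube([26, 241, 1719]);
translate([418, 238, 0]) cube([999, 241, 23]);
translate([418, 238, 316]) cube([999, 241, 23]);
translate([418, 238, 632]) cube([999, 241, 23]);
translate([418, 238, 948]) cube([999, 241, 23]);
translate([418, 238, 1264]) cube([999, 241, 23]);
translate([418, 238, 1580]) cube([999, 241, 23]);


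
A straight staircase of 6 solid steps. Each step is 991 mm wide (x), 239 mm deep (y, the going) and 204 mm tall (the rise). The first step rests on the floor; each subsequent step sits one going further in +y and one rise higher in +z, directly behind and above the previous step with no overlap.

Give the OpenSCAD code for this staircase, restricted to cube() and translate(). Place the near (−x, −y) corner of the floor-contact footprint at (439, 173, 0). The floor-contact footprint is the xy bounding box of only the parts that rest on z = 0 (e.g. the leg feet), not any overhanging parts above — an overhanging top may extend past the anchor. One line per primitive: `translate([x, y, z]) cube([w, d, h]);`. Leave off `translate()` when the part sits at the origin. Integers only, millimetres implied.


translate([439, 173, 0]) cube([991, 239, 204]);
translate([439, 412, 204]) cube([991, 239, 204]);
translate([439, 651, 408]) cube([991, 239, 204]);
translate([439, 890, 612]) cube([991, 239, 204]);
translate([439, 1129, 816]) cube([991, 239, 204]);
translate([439, 1368, 1020]) cube([991, 239, 204]);


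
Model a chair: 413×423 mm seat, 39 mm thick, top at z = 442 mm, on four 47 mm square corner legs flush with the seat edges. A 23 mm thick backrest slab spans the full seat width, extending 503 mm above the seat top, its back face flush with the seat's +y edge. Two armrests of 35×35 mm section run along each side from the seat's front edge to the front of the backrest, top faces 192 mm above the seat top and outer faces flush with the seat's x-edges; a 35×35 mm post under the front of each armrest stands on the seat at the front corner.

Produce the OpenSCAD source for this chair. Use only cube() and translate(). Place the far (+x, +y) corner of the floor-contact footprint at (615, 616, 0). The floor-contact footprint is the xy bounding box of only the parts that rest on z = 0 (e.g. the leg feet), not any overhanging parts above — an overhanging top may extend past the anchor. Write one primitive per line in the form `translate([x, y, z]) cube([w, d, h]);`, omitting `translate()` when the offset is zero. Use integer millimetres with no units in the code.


translate([202, 193, 403]) cube([413, 423, 39]);
translate([202, 193, 0]) cube([47, 47, 403]);
translate([568, 193, 0]) cube([47, 47, 403]);
translate([202, 569, 0]) cube([47, 47, 403]);
translate([568, 569, 0]) cube([47, 47, 403]);
translate([202, 593, 442]) cube([413, 23, 503]);
translate([202, 193, 599]) cube([35, 400, 35]);
translate([580, 193, 599]) cube([35, 400, 35]);
translate([202, 193, 442]) cube([35, 35, 157]);
translate([580, 193, 442]) cube([35, 35, 157]);


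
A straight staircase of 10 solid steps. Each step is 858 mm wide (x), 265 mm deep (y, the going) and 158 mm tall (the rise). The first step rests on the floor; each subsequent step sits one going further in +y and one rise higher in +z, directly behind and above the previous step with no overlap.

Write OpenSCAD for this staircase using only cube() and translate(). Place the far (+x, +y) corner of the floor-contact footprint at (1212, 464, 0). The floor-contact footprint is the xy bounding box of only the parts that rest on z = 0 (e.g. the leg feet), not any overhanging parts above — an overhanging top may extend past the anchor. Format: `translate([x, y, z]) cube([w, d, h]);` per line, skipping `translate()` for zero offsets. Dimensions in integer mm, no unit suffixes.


translate([354, 199, 0]) cube([858, 265, 158]);
translate([354, 464, 158]) cube([858, 265, 158]);
translate([354, 729, 316]) cube([858, 265, 158]);
translate([354, 994, 474]) cube([858, 265, 158]);
translate([354, 1259, 632]) cube([858, 265, 158]);
translate([354, 1524, 790]) cube([858, 265, 158]);
translate([354, 1789, 948]) cube([858, 265, 158]);
translate([354, 2054, 1106]) cube([858, 265, 158]);
translate([354, 2319, 1264]) cube([858, 265, 158]);
translate([354, 2584, 1422]) cube([858, 265, 158]);


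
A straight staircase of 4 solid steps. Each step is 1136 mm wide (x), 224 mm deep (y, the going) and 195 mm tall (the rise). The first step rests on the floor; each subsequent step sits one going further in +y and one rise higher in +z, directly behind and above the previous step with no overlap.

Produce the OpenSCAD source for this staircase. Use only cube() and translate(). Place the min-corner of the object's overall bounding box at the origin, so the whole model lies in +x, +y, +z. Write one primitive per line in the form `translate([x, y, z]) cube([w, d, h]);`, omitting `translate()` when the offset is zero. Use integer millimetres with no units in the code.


cube([1136, 224, 195]);
translate([0, 224, 195]) cube([1136, 224, 195]);
translate([0, 448, 390]) cube([1136, 224, 195]);
translate([0, 672, 585]) cube([1136, 224, 195]);


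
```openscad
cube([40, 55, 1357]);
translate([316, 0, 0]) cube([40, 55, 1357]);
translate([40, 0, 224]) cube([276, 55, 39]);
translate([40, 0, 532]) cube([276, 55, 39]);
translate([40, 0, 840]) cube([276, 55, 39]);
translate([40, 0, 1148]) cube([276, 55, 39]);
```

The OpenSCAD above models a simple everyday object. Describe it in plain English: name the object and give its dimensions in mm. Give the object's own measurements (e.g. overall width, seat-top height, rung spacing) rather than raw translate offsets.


A straight ladder. Two 40×55 mm vertical rails, 1357 mm tall, stand 356 mm apart (outside-to-outside) with their front faces coplanar on the −y side. 4 rungs, each 55 mm deep and 39 mm tall, span between the inner faces of the rails, front faces flush with the rails. The lowest rung's underside is at z = 224 mm and rungs are spaced 308 mm apart (underside to underside).


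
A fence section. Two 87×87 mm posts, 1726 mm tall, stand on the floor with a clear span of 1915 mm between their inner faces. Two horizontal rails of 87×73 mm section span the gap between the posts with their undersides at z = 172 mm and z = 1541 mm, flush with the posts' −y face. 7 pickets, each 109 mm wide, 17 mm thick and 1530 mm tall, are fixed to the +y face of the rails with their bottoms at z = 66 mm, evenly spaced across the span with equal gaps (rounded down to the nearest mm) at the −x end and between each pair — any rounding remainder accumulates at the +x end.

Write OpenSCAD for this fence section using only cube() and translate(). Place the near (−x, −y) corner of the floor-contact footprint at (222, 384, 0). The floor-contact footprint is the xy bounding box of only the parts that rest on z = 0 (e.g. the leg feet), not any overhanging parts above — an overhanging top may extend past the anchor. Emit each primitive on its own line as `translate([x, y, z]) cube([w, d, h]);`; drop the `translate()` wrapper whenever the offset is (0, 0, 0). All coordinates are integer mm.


translate([222, 384, 0]) cube([87, 87, 1726]);
translate([2224, 384, 0]) cube([87, 87, 1726]);
translate([309, 384, 172]) cube([1915, 87, 73]);
translate([309, 384, 1541]) cube([1915, 87, 73]);
translate([453, 471, 66]) cube([109, 17, 1530]);
translate([706, 471, 66]) cube([109, 17, 1530]);
translate([959, 471, 66]) cube([109, 17, 1530]);
translate([1212, 471, 66]) cube([109, 17, 1530]);
translate([1465, 471, 66]) cube([109, 17, 1530]);
translate([1718, 471, 66]) cube([109, 17, 1530]);
translate([1971, 471, 66]) cube([109, 17, 1530]);


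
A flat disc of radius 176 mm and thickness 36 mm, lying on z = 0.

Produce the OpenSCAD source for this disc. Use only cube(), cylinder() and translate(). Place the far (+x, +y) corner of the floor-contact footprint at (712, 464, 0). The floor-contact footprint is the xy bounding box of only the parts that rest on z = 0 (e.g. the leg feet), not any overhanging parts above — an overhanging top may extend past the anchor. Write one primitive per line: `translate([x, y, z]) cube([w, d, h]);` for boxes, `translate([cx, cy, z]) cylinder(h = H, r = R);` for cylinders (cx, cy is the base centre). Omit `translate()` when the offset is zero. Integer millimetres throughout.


translate([536, 288, 0]) cylinder(h = 36, r = 176);


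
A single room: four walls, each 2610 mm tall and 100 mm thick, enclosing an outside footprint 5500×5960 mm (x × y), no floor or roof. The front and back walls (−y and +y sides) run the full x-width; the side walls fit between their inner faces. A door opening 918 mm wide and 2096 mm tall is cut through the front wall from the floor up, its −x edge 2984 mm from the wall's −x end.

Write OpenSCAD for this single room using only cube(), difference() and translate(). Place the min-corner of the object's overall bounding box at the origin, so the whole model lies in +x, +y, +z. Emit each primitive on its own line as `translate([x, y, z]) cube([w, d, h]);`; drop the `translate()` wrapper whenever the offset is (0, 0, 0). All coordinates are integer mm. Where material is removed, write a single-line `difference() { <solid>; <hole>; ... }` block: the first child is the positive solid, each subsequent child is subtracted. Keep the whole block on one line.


difference() { cube([5500, 100, 2610]); translate([2984, 0, 0]) cube([918, 100, 2096]); }
translate([0, 5860, 0]) cube([5500, 100, 2610]);
translate([0, 100, 0]) cube([100, 5760, 2610]);
translate([5400, 100, 0]) cube([100, 5760, 2610]);


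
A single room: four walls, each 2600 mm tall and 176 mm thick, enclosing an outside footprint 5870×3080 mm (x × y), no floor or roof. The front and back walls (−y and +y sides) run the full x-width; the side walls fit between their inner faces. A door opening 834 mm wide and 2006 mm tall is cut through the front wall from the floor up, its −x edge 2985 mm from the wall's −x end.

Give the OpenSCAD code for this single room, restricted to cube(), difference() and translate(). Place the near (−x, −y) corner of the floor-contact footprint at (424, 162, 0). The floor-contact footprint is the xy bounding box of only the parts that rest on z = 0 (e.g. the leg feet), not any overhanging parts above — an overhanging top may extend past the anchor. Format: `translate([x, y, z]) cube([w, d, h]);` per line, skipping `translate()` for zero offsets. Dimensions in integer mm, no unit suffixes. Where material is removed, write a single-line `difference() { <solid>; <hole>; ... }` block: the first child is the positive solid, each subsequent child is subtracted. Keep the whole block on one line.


difference() { translate([424, 162, 0]) cube([5870, 176, 2600]); translate([3409, 162, 0]) cube([834, 176, 2006]); }
translate([424, 3066, 0]) cube([5870, 176, 2600]);
translate([424, 338, 0]) cube([176, 2728, 2600]);
translate([6118, 338, 0]) cube([176, 2728, 2600]);


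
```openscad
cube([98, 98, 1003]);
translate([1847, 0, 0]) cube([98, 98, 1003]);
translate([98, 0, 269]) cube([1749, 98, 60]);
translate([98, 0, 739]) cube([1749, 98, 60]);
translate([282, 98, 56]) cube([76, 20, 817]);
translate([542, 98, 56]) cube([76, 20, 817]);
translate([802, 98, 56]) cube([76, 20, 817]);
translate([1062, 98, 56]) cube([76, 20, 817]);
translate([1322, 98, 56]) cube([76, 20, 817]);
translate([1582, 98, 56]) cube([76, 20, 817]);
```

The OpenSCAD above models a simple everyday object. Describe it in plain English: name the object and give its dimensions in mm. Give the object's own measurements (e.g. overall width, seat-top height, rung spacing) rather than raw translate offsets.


A fence section. Two 98×98 mm posts, 1003 mm tall, stand on the floor with a clear span of 1749 mm between their inner faces. Two horizontal rails of 98×60 mm section span the gap between the posts with their undersides at z = 269 mm and z = 739 mm, flush with the posts' −y face. 6 pickets, each 76 mm wide, 20 mm thick and 817 mm tall, are fixed to the +y face of the rails with their bottoms at z = 56 mm, spaced across the span with a 184 mm gap after the −x post and between neighbouring pickets, with 189 mm left before the +x post.


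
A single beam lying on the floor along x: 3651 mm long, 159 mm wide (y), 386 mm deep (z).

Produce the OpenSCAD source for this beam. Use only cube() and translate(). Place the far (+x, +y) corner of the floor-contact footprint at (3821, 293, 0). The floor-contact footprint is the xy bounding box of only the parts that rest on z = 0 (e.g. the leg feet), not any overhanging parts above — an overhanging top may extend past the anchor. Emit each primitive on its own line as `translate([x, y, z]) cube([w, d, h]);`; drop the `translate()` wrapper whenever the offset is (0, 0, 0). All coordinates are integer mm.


translate([170, 134, 0]) cube([3651, 159, 386]);


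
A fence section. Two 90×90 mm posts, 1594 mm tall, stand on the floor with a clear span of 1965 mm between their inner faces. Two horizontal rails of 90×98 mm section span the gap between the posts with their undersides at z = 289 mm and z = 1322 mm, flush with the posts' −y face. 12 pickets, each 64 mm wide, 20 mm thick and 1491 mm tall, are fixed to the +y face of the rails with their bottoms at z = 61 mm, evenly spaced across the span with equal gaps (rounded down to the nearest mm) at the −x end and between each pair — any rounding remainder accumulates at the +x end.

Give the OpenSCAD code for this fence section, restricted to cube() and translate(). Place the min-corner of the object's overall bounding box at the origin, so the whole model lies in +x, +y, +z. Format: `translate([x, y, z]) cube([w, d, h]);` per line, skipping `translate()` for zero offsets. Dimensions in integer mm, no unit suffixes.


cube([90, 90, 1594]);
translate([2055, 0, 0]) cube([90, 90, 1594]);
translate([90, 0, 289]) cube([1965, 90, 98]);
translate([90, 0, 1322]) cube([1965, 90, 98]);
translate([182, 90, 61]) cube([64, 20, 1491]);
translate([338, 90, 61]) cube([64, 20, 1491]);
translate([494, 90, 61]) cube([64, 20, 1491]);
translate([650, 90, 61]) cube([64, 20, 1491]);
translate([806, 90, 61]) cube([64, 20, 1491]);
translate([962, 90, 61]) cube([64, 20, 1491]);
translate([1118, 90, 61]) cube([64, 20, 1491]);
translate([1274, 90, 61]) cube([64, 20, 1491]);
translate([1430, 90, 61]) cube([64, 20, 1491]);
translate([1586, 90, 61]) cube([64, 20, 1491]);
translate([1742, 90, 61]) cube([64, 20, 1491]);
translate([1898, 90, 61]) cube([64, 20, 1491]);
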